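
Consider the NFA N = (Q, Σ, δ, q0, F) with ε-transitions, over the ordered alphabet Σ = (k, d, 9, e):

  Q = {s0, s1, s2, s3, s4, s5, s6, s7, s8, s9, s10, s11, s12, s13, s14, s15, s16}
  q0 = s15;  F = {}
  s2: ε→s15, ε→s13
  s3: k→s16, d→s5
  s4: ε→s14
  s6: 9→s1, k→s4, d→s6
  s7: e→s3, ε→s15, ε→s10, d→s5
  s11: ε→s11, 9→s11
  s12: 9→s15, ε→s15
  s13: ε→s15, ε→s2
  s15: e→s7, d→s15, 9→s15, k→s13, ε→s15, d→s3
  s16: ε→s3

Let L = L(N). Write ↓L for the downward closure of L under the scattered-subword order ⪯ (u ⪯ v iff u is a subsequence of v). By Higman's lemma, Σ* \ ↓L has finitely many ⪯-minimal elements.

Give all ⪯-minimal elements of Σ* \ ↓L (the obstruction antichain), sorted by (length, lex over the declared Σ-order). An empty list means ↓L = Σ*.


A = [ε].

|Q|=17, |F|=0, |δ|=25 (11 ε).
min D↑ (1 st, q0=0, F={0}): 0:k→0,d→0,9→0,e→0 [Hopcroft].
ε ∈ L(D↑) ⇒ ↓L = ∅.


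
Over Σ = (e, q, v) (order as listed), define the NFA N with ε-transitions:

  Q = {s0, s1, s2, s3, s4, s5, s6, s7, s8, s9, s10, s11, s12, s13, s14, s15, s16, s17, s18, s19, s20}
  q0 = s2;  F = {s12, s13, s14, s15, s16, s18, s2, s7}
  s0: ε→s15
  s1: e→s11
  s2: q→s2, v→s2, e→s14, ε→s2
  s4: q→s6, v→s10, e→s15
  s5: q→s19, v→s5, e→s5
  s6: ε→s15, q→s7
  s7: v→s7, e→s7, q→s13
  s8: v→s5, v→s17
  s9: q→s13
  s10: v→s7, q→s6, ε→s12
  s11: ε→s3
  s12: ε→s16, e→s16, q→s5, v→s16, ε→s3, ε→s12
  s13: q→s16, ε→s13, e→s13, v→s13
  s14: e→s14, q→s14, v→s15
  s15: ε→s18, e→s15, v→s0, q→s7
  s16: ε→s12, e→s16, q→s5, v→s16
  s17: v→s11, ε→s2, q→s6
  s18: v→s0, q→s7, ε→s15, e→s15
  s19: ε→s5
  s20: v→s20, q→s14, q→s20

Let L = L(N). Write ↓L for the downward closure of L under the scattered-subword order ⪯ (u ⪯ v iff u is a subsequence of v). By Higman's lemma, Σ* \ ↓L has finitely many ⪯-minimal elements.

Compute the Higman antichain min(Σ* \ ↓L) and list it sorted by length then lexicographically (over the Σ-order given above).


|Q|=21, |F|=8, |δ|=56 (14 ε).
min D↑ (7 st, q0=0, F={6}): 0:e→1,q→0,v→0 1:e→1,q→1,v→2 2:e→2,q→3,v→2 3:e→3,q→4,v→3 4:e→4,q→5,v→4 5:e→5,q→6,v→5 6:e→6,q→6,v→6 (ε-aug+det+¬).
'evqqqq': |S_i|=[12, 11, 10, 7, 6, 5, 2] end={s19,s5} rej; 6/6 del acc.
1 minimals (antichain).

Antichain: [evqqqq].


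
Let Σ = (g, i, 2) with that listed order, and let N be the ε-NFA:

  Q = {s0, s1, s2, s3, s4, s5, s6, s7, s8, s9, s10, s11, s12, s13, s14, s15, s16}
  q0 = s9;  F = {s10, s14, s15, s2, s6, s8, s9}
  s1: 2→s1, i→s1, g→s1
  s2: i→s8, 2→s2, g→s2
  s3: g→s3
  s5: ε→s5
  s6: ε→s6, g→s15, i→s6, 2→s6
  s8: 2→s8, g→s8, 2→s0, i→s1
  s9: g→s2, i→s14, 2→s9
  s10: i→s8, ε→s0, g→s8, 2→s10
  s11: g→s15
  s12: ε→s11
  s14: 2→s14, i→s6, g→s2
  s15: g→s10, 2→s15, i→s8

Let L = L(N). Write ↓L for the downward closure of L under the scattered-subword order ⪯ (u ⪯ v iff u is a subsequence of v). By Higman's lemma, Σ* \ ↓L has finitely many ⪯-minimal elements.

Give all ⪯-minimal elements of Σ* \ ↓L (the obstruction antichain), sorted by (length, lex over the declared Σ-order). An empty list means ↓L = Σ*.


Antichain: [gii, iigggi].

|Q|=17, |F|=7, |δ|=31 (4 ε).
min D↑ (8 st, q0=0, F={5}): 0:g→1,i→2,2→0 1:g→1,i→3,2→1 2:g→1,i→4,2→2 3:g→3,i→5,2→3 4:g→6,i→4,2→4 5:g→5,i→5,2→5 6:g→7,i→3,2→6 7:g→3,i→3,2→7 (ε-aug+det+¬).
'gii': N↓-sim [9, 6, 3, 1] end={s1} rej; 3/3 deletions ∈↓L.
'iigggi': run [9, 8, 6, 5, 4, 3, 1] end={s1} ∉↓L; 6/6 single-dels accept.
2 minimals (antichain).


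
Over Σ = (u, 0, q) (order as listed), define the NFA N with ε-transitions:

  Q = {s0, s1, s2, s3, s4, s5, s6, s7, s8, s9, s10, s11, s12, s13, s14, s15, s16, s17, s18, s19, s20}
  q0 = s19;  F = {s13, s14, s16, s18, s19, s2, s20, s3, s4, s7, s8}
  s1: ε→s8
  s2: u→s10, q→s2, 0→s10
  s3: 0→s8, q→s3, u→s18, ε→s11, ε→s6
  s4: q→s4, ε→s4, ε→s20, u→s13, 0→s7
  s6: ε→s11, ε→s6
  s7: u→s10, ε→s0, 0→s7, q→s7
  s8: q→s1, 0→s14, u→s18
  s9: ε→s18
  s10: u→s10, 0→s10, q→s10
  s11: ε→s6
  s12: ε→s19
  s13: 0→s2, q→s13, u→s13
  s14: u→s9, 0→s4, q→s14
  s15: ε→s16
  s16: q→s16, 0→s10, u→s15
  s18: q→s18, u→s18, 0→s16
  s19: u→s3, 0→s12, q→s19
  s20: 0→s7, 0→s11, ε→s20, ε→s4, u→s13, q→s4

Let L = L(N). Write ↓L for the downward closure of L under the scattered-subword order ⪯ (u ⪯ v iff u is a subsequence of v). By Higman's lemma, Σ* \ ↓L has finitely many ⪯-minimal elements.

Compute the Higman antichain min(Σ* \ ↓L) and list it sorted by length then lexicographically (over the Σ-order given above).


A = [uu00, u0000u].

|Q|=21, |F|=11, |δ|=51 (14 ε).
min D↑ (11 st, q0=0, F={6}): 0:u→1,0→0,q→0 1:u→2,0→3,q→1 2:u→2,0→4,q→2 3:u→2,0→5,q→3 4:u→4,0→6,q→4 5:u→2,0→7,q→5 6:u→6,0→6,q→6 7:u→8,0→9,q→7 8:u→8,0→10,q→8 9:u→6,0→9,q→9 10:u→6,0→6,q→10 (ε-aug+det+¬).
'uu00': N↓-sim [19, 17, 7, 4, 1] end={s10} rej; 4/4 del acc.
'u0000u': run [19, 17, 16, 14, 11, 6, 1] end={s10} rej; 6/6 deletions ∈↓L.
2 words, ⪯-incomp.


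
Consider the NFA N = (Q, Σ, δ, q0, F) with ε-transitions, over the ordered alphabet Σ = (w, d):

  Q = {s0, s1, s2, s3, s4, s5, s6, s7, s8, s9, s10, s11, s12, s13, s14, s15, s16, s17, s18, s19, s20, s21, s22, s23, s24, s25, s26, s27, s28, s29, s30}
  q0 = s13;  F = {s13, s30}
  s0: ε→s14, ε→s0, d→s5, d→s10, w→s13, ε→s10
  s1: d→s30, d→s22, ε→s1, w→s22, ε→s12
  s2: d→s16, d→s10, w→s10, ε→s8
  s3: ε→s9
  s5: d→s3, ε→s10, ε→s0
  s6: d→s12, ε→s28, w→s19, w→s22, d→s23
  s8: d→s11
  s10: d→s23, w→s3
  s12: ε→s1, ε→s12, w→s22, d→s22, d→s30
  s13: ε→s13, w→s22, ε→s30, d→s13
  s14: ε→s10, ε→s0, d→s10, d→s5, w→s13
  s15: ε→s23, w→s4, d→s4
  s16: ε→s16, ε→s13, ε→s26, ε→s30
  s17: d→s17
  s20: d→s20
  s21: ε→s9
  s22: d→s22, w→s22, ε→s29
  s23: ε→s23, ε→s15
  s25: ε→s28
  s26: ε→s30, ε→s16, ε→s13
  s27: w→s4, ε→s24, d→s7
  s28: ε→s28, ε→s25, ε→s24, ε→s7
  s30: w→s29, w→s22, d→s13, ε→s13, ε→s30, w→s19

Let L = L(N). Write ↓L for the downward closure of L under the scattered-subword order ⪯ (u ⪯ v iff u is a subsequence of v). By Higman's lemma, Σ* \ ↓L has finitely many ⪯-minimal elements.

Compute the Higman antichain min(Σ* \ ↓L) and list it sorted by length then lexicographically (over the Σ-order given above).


Antichain: [w].

|Q|=31, |F|=2, |δ|=73 (36 ε).
min D↑ (2 st, q0=0, F={1}): 0:w→1,d→0 1:w→1,d→1 (ε-aug+det+¬).
'w': N↓-sim [5, 3] end={s19,s22,s29} — reject; 1/1 del acc.
1 minimals (antichain).


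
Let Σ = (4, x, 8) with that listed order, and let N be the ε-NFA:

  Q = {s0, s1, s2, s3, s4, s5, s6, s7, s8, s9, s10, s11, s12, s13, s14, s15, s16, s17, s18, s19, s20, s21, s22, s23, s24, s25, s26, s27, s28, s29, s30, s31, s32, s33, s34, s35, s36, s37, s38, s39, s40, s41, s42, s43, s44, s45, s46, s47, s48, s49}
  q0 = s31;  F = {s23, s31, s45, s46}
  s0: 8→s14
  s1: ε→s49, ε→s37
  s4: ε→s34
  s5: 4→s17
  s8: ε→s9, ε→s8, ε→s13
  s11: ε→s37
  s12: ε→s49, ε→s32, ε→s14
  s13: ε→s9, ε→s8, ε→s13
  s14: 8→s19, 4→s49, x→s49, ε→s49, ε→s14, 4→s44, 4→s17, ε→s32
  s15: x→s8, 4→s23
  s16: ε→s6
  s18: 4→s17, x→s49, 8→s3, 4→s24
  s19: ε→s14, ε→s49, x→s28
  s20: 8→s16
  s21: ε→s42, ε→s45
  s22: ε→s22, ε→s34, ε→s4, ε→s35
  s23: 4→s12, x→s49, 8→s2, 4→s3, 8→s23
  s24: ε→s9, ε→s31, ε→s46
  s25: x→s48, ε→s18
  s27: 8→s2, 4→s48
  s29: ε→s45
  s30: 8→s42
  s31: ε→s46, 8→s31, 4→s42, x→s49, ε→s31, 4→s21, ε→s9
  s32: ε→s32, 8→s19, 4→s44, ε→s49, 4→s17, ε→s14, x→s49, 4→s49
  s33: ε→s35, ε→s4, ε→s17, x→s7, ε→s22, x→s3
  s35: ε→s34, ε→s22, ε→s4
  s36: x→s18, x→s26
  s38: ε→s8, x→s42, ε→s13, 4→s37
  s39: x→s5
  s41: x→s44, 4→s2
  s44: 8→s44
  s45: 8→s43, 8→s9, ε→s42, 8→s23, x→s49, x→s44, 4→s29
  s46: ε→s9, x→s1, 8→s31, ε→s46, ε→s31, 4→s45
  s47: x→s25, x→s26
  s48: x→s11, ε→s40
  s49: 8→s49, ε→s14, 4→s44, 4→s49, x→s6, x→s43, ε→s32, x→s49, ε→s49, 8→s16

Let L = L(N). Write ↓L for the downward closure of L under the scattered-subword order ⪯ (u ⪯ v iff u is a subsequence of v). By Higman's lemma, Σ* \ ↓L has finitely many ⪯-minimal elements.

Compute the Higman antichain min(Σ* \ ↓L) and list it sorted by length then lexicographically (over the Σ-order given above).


|Q|=50, |F|=4, |δ|=115 (53 ε).
min D↑ (4 st, q0=0, F={2}): 0:4→1,x→2,8→0 1:4→1,x→2,8→3 2:4→2,x→2,8→2 3:4→2,x→2,8→3 (ε-aug+det+¬).
'x': |S_i|=[23, 12] end={s1,s14,s16,s17,s19,s28,s32,s37,s43,s44,s49,s6} ∉↓L; 1/1 single-dels accept.
'484': run [23, 19, 15, 12] end={s12,s14,s16,s17,s19,s28,s3,s32,s43,s44,s49,s6} rej; 3/3 deletions ∈↓L.
2 words, ⪯-incomp.

Antichain: [x, 484].


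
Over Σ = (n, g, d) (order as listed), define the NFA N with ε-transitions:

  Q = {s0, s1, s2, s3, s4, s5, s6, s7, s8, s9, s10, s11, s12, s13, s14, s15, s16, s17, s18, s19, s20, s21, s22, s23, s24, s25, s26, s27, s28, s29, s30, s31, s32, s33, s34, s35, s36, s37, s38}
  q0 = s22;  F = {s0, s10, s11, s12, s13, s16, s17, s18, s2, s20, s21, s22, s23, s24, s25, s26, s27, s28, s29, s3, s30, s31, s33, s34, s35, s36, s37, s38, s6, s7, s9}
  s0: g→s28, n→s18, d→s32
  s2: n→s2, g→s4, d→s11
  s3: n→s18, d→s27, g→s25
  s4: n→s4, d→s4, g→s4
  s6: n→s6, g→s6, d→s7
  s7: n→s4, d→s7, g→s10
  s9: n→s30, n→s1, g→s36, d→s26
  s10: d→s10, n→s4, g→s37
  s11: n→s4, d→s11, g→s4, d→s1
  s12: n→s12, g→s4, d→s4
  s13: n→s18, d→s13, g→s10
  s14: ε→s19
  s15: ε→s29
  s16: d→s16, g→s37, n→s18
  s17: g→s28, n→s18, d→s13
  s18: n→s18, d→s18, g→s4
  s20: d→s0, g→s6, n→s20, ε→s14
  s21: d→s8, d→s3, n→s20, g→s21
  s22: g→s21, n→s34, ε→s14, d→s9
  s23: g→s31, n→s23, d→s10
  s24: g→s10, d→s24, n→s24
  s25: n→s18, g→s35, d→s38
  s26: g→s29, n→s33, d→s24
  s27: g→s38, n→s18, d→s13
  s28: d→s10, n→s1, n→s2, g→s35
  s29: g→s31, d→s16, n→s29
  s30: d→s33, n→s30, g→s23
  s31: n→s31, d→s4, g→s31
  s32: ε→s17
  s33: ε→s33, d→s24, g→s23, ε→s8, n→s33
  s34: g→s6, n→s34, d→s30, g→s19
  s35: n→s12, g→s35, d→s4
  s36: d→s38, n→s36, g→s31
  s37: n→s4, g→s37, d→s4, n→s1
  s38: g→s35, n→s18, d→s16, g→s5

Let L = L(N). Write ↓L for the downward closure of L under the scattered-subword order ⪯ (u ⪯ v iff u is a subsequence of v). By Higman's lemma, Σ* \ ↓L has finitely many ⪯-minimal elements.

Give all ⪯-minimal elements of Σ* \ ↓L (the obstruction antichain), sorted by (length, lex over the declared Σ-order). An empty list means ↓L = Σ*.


min(Σ*\↓L) = [ngdn, gdng, dggd, dddgn].

|Q|=39, |F|=31, |δ|=110 (7 ε).
min D↑ (32 st, q0=0, F={21}): 0:n→1,g→2,d→3 1:n→1,g→4,d→5 2:n→6,g→2,d→7 3:n→5,g→8,d→9 4:n→4,g→4,d→10 5:n→5,g→11,d→12 6:n→6,g→4,d→13 7:n→14,g→15,d→16 8:n→8,g→17,d→18 9:n→12,g→19,d→20 10:n→21,g→22,d→10 11:n→11,g→17,d→22 12:n→12,g→11,d→20 13:n→14,g→23,d→24 14:n→14,g→21,d→14 15:n→14,g→25,d→18 16:n→14,g→18,d→26 17:n→17,g→17,d→21 18:n→14,g→25,d→27 19:n→19,g→17,d→27 20:n→20,g→22,d→20 21:n→21,g→21,d→21 22:n→21,g→28,d→22 23:n→29,g→25,d→22 24:n→14,g→23,d→26 25:n→30,g→25,d→21 26:n→14,g→22,d→26 27:n→14,g→28,d→27 28:n→21,g→28,d→21 29:n→29,g→21,d→31 30:n→30,g→21,d→21 31:n→21,g→21,d→31 [Hopcroft].
'ngdn': run [38, 31, 15, 6, 2] end={s1,s4} ∉↓L; 4/4 deletions ∈↓L.
'gdng': run [38, 31, 22, 6, 1] end={s4} rej; 4/4 deletions ∈↓L.
'dggd': run [38, 31, 18, 7, 1] end={s4} — reject; 4/4 deletions ∈↓L.
'dddgn': run [38, 31, 25, 10, 4, 2] end={s1,s4} rej; 5/5 single-dels accept.
4 minimals (antichain).


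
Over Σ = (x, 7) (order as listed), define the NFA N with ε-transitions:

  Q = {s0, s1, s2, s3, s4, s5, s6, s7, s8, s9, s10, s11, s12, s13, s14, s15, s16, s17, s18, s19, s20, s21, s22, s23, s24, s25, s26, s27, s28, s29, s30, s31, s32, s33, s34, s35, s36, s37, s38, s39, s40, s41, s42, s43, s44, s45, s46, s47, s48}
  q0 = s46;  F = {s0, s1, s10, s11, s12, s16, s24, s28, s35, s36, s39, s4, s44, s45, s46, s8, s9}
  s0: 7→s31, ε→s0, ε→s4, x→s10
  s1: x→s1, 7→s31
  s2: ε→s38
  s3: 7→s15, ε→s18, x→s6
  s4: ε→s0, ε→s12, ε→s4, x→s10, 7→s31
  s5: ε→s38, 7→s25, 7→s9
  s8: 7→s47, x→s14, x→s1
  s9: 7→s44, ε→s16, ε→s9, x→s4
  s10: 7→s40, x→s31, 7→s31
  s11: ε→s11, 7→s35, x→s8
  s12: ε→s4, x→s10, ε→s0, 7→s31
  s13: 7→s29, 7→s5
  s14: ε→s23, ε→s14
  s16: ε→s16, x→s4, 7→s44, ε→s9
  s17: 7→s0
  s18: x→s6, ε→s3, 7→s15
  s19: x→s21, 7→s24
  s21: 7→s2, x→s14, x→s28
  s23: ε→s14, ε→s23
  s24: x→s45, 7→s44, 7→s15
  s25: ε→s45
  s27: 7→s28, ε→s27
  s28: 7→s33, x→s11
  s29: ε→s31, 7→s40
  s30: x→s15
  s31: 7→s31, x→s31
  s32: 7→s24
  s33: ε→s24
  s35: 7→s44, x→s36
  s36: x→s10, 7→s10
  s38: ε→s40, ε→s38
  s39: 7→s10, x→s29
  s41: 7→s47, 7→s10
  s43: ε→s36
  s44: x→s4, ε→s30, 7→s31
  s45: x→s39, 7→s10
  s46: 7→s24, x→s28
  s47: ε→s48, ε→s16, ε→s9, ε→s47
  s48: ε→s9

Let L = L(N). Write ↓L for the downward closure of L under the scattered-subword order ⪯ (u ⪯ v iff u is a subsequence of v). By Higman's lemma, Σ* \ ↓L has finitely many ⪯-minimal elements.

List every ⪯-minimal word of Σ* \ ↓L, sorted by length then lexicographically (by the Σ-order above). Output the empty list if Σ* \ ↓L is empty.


|Q|=49, |F|=17, |δ|=92 (33 ε).
min D↑ (15 st, q0=0, F={11}): 0:x→1,7→2 1:x→3,7→2 2:x→4,7→5 3:x→6,7→7 4:x→8,7→9 5:x→10,7→11 6:x→12,7→13 7:x→14,7→5 8:x→11,7→9 9:x→11,7→11 10:x→9,7→11 11:x→11,7→11 12:x→12,7→11 13:x→10,7→5 14:x→9,7→9 [Hopcroft].
'777': N↓-sim [27, 20, 9, 2] end={s31,s40} — reject; 3/3 single-dels accept.
'7xxx': run [27, 20, 11, 5, 3] end={s29,s31,s40} — reject; 4/4 deletions ∈↓L.
'7x7x': |S_i|=[27, 20, 11, 3, 1] end={s31} — reject; 4/4 del acc.
'xxxx7': run [27, 26, 23, 20, 11, 2] end={s31,s40} rej; 5/5 del acc.
4 words, ⪯-incomp.

min(Σ*\↓L) = [777, 7xxx, 7x7x, xxxx7].


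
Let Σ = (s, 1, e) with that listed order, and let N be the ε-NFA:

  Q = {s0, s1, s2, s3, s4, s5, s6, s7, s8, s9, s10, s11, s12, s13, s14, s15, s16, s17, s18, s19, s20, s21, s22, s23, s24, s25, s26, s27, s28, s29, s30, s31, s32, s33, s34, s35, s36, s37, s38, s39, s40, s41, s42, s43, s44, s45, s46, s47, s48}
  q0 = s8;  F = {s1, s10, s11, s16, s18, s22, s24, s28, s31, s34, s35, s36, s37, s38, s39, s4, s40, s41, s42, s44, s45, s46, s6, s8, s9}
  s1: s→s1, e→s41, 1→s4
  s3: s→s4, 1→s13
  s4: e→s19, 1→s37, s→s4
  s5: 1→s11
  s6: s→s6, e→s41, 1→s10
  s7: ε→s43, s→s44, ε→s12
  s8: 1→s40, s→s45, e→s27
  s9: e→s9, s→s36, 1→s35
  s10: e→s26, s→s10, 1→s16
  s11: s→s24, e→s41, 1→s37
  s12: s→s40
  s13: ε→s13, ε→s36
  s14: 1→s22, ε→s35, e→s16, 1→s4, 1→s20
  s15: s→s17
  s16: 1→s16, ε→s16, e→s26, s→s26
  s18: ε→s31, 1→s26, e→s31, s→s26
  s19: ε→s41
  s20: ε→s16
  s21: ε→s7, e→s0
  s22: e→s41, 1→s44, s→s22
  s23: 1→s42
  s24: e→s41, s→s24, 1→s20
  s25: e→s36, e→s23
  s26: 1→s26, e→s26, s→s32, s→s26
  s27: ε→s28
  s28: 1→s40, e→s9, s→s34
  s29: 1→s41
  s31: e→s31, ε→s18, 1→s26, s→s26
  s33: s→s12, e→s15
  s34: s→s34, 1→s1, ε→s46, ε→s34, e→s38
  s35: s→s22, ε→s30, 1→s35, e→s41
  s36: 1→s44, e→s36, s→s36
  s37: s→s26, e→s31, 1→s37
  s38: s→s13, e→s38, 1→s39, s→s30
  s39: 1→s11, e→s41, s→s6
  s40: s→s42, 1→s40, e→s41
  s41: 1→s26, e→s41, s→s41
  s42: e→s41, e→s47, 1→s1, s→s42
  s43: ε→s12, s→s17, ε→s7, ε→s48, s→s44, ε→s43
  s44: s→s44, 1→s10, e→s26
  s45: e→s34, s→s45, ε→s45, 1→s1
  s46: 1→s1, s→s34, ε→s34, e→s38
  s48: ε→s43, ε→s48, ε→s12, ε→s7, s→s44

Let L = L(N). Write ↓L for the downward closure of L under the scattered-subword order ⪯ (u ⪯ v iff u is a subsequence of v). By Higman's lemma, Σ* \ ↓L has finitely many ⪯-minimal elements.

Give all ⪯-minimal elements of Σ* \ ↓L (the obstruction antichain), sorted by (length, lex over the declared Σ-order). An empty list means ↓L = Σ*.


|Q|=49, |F|=25, |δ|=126 (25 ε).
min D↑ (24 st, q0=0, F={11}): 0:s→1,1→2,e→3 1:s→1,1→4,e→5 2:s→6,1→2,e→7 3:s→5,1→2,e→8 4:s→4,1→9,e→7 5:s→5,1→4,e→10 6:s→6,1→4,e→7 7:s→7,1→11,e→7 8:s→12,1→13,e→8 9:s→9,1→14,e→7 10:s→12,1→15,e→10 11:s→11,1→11,e→11 12:s→12,1→16,e→12 13:s→17,1→13,e→7 14:s→11,1→14,e→18 15:s→19,1→20,e→7 16:s→16,1→21,e→11 17:s→17,1→16,e→7 18:s→11,1→11,e→18 19:s→19,1→21,e→7 20:s→22,1→14,e→7 21:s→21,1→23,e→11 22:s→22,1→23,e→7 23:s→11,1→23,e→11 [Hopcroft].
'1e1': N↓-sim [33, 23, 7, 2] end={s26,s32} rej; 3/3 deletions ∈↓L.
's111s': N↓-sim [33, 27, 17, 13, 7, 2] end={s26,s32} ∉↓L; 5/5 single-dels accept.
'ees1e': |S_i|=[33, 31, 23, 13, 6, 2] end={s26,s32} — reject; 5/5 deletions ∈↓L.
3 minimals (antichain).

A = [1e1, s111s, ees1e].


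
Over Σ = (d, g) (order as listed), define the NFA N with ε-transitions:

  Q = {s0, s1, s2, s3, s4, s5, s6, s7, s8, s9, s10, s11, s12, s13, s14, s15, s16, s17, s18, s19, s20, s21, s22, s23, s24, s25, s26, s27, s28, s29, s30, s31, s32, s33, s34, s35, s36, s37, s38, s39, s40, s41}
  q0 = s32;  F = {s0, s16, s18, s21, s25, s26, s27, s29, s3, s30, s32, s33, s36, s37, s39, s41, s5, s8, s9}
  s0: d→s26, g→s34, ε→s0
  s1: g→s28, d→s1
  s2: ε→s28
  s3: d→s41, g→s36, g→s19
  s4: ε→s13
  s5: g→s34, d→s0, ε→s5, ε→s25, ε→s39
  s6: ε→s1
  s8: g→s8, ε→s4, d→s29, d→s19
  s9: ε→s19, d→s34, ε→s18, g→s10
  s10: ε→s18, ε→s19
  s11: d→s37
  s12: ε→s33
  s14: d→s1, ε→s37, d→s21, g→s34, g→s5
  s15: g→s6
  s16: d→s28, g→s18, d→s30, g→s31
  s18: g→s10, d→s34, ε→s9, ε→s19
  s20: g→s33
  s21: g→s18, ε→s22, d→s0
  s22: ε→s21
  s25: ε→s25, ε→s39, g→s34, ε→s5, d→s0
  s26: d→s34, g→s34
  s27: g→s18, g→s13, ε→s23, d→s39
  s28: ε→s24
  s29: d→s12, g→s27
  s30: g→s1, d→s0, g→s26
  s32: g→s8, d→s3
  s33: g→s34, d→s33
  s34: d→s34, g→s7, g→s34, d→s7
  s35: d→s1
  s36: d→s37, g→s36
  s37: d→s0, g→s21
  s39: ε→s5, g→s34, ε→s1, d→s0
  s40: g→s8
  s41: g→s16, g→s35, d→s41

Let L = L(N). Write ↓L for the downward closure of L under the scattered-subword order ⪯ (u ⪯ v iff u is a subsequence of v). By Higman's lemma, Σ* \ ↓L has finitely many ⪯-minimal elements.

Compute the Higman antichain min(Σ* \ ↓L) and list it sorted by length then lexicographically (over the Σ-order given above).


|Q|=42, |F|=19, |δ|=85 (25 ε).
min D↑ (17 st, q0=0, F={14}): 0:d→1,g→2 1:d→3,g→4 2:d→5,g→2 3:d→3,g→6 4:d→7,g→4 5:d→8,g→9 6:d→10,g→11 7:d→12,g→13 8:d→8,g→14 9:d→15,g→11 10:d→12,g→16 11:d→14,g→11 12:d→16,g→14 13:d→12,g→11 14:d→14,g→14 15:d→12,g→14 16:d→14,g→14 (ε-aug+det+¬).
'gddg': run [33, 30, 24, 12, 4] end={s24,s28,s34,s7} ∉↓L; 4/4 deletions ∈↓L.
'ddggd': N↓-sim [33, 30, 24, 17, 11, 5] end={s1,s24,s28,s34,s7} ∉↓L; 5/5 single-dels accept.
'gdggd': run [33, 30, 24, 19, 9, 2] end={s34,s7} — reject; 5/5 del acc.
'ddgdgg': N↓-sim [33, 30, 24, 17, 8, 6, 4] end={s24,s28,s34,s7} ∉↓L; 6/6 deletions ∈↓L.
'dgdddd': |S_i|=[33, 30, 25, 18, 7, 6, 5] end={s1,s24,s28,s34,s7} — reject; 6/6 single-dels accept.
5 minimals (antichain).

A = [gddg, ddggd, gdggd, ddgdgg, dgdddd].


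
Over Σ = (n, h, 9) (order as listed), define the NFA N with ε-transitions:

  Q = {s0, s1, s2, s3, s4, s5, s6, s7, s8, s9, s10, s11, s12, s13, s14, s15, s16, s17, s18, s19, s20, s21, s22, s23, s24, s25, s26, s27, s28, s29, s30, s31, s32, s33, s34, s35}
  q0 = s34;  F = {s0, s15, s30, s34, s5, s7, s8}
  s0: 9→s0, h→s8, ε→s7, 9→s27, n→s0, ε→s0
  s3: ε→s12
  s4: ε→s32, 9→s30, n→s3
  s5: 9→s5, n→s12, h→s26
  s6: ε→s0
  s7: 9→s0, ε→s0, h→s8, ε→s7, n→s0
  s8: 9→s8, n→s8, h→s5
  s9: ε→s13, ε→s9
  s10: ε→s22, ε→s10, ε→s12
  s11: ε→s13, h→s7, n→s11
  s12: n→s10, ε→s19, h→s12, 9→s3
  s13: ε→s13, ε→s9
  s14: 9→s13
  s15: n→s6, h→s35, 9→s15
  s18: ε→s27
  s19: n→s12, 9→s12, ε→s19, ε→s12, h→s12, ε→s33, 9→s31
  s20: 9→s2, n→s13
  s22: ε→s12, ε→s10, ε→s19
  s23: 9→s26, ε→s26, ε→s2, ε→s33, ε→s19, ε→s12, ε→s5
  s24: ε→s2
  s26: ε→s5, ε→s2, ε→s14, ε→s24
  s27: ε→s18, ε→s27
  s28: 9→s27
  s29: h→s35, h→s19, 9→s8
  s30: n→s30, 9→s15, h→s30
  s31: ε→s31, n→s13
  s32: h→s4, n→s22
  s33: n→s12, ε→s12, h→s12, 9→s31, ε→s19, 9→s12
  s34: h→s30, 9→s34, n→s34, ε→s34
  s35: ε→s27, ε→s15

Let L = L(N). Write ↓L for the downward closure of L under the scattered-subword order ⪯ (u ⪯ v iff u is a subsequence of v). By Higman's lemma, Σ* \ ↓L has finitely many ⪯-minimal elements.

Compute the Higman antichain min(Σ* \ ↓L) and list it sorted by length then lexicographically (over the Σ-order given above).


|Q|=36, |F|=7, |δ|=90 (42 ε).
min D↑ (7 st, q0=0, F={6}): 0:n→0,h→1,9→0 1:n→1,h→1,9→2 2:n→3,h→2,9→2 3:n→3,h→4,9→3 4:n→4,h→5,9→4 5:n→6,h→5,9→5 6:n→6,h→6,9→6 [Hopcroft].
'h9nhhn': |S_i|=[24, 23, 22, 20, 15, 14, 9] end={s10,s12,s13,s19,s22,s3,s31,s33,s9} — reject; 6/6 single-dels accept.
1 minimals (antichain).

A = [h9nhhn].


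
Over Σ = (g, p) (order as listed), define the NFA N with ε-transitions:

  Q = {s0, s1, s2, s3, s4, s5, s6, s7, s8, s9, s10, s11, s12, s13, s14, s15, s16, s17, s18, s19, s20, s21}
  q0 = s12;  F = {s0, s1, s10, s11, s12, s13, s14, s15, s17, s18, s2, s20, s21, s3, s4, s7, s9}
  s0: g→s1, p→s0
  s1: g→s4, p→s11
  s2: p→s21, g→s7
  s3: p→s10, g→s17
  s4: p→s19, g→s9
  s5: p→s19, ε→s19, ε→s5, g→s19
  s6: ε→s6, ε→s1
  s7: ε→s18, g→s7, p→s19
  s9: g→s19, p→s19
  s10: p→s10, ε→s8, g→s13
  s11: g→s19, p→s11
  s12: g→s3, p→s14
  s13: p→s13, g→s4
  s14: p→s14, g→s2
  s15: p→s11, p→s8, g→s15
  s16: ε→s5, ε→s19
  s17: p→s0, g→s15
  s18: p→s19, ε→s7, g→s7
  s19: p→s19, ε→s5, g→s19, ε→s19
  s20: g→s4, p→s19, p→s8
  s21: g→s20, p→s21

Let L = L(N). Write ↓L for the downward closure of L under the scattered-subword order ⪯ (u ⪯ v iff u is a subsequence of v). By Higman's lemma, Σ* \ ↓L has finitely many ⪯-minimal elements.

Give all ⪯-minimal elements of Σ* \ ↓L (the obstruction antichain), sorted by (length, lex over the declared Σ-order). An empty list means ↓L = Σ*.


|Q|=22, |F|=17, |δ|=51 (11 ε).
min D↑ (17 st, q0=0, F={14}): 0:g→1,p→2 1:g→3,p→4 2:g→5,p→2 3:g→6,p→7 4:g→8,p→4 5:g→9,p→10 6:g→6,p→11 7:g→12,p→7 8:g→13,p→8 9:g→9,p→14 10:g→15,p→10 11:g→14,p→11 12:g→13,p→11 13:g→16,p→14 14:g→14,p→14 15:g→13,p→14 16:g→14,p→14 [Hopcroft].
'pggp': |S_i|=[20, 16, 13, 8, 3] end={s19,s5,s8} ∉↓L; 4/4 del acc.
'gggpg': |S_i|=[20, 18, 14, 10, 4, 2] end={s19,s5} — reject; 5/5 del acc.
'gpgggg': N↓-sim [20, 18, 12, 9, 4, 3, 2] end={s19,s5} — reject; 6/6 del acc.
3 obstructions.

Antichain: [pggp, gggpg, gpgggg].


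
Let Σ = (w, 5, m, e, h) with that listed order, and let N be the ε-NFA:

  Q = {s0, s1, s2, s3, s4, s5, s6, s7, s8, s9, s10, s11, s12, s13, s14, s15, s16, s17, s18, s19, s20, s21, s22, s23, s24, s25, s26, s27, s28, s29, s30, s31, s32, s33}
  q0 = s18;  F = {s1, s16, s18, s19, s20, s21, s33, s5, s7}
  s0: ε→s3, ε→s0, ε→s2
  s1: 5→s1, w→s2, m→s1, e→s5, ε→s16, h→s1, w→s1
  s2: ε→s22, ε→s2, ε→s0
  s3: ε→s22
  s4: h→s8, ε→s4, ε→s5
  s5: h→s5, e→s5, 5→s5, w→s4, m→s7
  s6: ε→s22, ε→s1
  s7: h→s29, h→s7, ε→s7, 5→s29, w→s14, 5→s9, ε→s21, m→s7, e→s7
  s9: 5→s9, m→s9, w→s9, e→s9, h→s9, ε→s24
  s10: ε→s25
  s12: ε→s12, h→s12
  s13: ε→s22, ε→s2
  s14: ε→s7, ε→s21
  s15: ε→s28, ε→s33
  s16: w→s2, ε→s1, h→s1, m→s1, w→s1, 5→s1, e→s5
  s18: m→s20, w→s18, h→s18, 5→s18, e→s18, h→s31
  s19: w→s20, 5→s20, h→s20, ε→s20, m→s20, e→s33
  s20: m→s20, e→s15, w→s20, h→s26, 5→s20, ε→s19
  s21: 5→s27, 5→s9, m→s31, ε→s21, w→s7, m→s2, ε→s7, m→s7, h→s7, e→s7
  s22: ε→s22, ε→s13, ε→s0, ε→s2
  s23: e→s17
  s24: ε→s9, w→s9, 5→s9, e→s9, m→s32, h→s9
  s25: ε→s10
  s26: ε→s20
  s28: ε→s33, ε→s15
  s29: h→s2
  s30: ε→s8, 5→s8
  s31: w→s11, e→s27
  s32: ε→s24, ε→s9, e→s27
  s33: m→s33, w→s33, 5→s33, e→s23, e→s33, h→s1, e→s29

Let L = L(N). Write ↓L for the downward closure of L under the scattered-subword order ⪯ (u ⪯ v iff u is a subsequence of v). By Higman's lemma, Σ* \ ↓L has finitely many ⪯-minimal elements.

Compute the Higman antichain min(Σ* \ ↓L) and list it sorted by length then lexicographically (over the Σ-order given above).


|Q|=34, |F|=9, |δ|=113 (40 ε).
min D↑ (7 st, q0=0, F={6}): 0:w→0,5→0,m→1,e→0,h→0 1:w→1,5→1,m→1,e→2,h→1 2:w→2,5→2,m→2,e→2,h→3 3:w→3,5→3,m→3,e→4,h→3 4:w→4,5→4,m→5,e→4,h→4 5:w→5,5→6,m→5,e→5,h→5 6:w→6,5→6,m→6,e→6,h→6.
'mehem5': |S_i|=[29, 28, 25, 20, 18, 15, 10] end={s0,s13,s2,s22,s24,s27,s29,s3,s32,s9} ∉↓L; 6/6 deletions ∈↓L.
1 words, ⪯-incomp.

min(Σ*\↓L) = [mehem5].


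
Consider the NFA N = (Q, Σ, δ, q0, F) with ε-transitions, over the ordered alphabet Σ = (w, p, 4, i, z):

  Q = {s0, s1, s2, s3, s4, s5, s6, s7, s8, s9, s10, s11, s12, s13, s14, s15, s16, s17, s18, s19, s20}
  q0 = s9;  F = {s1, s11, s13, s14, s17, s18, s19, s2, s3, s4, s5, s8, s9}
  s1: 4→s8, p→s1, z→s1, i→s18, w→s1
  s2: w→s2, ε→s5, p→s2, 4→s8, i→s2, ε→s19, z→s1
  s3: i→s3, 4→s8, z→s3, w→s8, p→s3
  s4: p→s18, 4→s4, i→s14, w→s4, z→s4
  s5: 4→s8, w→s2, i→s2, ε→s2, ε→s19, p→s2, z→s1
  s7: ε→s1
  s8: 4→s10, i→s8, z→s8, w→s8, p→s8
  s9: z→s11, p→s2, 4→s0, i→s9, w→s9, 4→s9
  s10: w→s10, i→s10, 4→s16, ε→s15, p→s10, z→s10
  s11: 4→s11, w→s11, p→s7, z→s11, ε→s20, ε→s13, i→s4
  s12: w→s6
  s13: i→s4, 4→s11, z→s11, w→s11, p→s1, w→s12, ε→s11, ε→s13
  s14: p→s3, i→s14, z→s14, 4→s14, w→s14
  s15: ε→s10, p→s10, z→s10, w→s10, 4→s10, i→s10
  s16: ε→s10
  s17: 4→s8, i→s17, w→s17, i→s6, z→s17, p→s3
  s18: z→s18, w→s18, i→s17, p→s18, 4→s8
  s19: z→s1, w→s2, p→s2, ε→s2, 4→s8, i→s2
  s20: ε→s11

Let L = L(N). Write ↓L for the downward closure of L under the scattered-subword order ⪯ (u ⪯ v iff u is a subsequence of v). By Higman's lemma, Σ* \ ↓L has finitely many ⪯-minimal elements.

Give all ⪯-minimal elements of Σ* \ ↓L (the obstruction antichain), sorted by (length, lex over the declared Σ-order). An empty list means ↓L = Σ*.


Antichain: [p44, ziipw4].

|Q|=21, |F|=13, |δ|=93 (14 ε).
min D↑ (11 st, q0=0, F={6}): 0:w→0,p→1,4→0,i→0,z→2 1:w→1,p→1,4→3,i→1,z→4 2:w→2,p→4,4→2,i→5,z→2 3:w→3,p→3,4→6,i→3,z→3 4:w→4,p→4,4→3,i→7,z→4 5:w→5,p→7,4→5,i→8,z→5 6:w→6,p→6,4→6,i→6,z→6 7:w→7,p→7,4→3,i→9,z→7 8:w→8,p→10,4→8,i→8,z→8 9:w→9,p→10,4→3,i→9,z→9 10:w→3,p→10,4→3,i→10,z→10.
'p44': N↓-sim [21, 13, 4, 3] end={s10,s15,s16} rej; 3/3 single-dels accept.
'ziipw4': N↓-sim [21, 16, 10, 8, 5, 4, 3] end={s10,s15,s16} ∉↓L; 6/6 del acc.
2 words, ⪯-incomp.


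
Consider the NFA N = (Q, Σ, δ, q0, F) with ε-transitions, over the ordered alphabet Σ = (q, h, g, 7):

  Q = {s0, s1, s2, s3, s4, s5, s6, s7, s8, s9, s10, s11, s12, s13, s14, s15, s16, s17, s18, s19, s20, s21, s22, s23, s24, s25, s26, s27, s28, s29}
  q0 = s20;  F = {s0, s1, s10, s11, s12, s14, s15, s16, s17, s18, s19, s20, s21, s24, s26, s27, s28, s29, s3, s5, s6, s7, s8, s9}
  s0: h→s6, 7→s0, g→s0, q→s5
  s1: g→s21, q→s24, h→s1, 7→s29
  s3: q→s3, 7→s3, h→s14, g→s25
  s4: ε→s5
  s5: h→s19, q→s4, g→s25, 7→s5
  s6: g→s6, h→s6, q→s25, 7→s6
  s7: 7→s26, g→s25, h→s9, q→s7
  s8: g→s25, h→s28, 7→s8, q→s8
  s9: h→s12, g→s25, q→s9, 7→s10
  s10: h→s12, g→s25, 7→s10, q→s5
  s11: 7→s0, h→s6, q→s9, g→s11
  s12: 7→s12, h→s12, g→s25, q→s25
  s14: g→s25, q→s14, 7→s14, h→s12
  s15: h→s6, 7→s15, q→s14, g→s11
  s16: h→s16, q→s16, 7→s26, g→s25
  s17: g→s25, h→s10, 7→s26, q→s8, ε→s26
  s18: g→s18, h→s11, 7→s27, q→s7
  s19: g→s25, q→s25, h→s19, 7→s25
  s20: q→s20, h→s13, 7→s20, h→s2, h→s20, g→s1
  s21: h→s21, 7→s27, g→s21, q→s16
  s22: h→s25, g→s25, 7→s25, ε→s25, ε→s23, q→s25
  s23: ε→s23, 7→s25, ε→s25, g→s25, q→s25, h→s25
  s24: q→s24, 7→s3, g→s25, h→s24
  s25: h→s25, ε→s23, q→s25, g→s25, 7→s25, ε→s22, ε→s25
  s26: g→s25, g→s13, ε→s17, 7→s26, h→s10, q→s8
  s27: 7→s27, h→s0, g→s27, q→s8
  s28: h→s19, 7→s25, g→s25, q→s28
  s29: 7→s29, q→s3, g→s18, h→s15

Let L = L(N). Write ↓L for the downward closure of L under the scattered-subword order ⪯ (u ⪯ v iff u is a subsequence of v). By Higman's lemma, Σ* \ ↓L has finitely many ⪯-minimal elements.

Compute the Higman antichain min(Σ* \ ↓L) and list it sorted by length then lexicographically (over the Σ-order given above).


A = [gqg, g7hhq, gg7qh7].

|Q|=30, |F|=24, |δ|=121 (10 ε).
min D↑ (24 st, q0=0, F={5}): 0:q→0,h→0,g→1,7→0 1:q→2,h→1,g→3,7→4 2:q→2,h→2,g→5,7→6 3:q→7,h→3,g→3,7→8 4:q→6,h→9,g→10,7→4 5:q→5,h→5,g→5,7→5 6:q→6,h→11,g→5,7→6 7:q→7,h→7,g→5,7→12 8:q→13,h→14,g→8,7→8 9:q→11,h→15,g→16,7→9 10:q→17,h→16,g→10,7→8 11:q→11,h→18,g→5,7→11 12:q→13,h→19,g→5,7→12 13:q→13,h→20,g→5,7→13 14:q→21,h→15,g→14,7→14 15:q→5,h→15,g→15,7→15 16:q→22,h→15,g→16,7→14 17:q→17,h→22,g→5,7→12 18:q→5,h→18,g→5,7→18 19:q→21,h→18,g→5,7→19 20:q→20,h→23,g→5,7→5 21:q→21,h→23,g→5,7→21 22:q→22,h→18,g→5,7→19 23:q→5,h→23,g→5,7→5 (ε-aug+det+¬).
'gqg': |S_i|=[30, 28, 19, 4] end={s13,s22,s23,s25} rej; 3/3 single-dels accept.
'g7hhq': |S_i|=[30, 28, 24, 15, 6, 3] end={s22,s23,s25} ∉↓L; 5/5 single-dels accept.
'gg7qh7': run [30, 28, 22, 16, 8, 5, 3] end={s22,s23,s25} rej; 6/6 single-dels accept.
3 minimals (antichain).


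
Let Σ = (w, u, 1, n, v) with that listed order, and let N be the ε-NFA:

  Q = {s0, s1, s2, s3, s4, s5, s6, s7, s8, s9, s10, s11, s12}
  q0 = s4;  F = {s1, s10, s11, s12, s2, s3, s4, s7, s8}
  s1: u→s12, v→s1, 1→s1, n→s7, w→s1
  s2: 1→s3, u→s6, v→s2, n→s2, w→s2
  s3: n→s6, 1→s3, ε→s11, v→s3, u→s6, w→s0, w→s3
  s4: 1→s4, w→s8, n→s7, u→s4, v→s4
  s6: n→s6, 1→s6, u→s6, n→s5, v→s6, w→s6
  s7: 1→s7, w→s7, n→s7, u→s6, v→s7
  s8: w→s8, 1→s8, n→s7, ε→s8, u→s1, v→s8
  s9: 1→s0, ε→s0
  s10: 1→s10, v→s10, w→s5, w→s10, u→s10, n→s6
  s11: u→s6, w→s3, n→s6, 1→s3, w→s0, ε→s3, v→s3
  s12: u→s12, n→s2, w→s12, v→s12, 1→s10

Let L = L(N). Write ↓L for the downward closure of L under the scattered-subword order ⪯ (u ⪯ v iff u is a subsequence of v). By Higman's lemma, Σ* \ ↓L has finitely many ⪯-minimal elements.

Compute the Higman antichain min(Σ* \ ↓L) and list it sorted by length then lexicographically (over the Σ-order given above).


|Q|=13, |F|=9, |δ|=59 (4 ε).
min D↑ (9 st, q0=0, F={4}): 0:w→1,u→0,1→0,n→2,v→0 1:w→1,u→3,1→1,n→2,v→1 2:w→2,u→4,1→2,n→2,v→2 3:w→3,u→5,1→3,n→2,v→3 4:w→4,u→4,1→4,n→4,v→4 5:w→5,u→5,1→6,n→7,v→5 6:w→6,u→6,1→6,n→4,v→6 7:w→7,u→4,1→8,n→7,v→7 8:w→8,u→4,1→8,n→4,v→8 [Hopcroft].
'nu': run [12, 7, 2] end={s5,s6} rej; 2/2 deletions ∈↓L.
'wuu1n': run [12, 11, 10, 8, 6, 2] end={s5,s6} — reject; 5/5 single-dels accept.
2 minimals (antichain).

A = [nu, wuu1n].


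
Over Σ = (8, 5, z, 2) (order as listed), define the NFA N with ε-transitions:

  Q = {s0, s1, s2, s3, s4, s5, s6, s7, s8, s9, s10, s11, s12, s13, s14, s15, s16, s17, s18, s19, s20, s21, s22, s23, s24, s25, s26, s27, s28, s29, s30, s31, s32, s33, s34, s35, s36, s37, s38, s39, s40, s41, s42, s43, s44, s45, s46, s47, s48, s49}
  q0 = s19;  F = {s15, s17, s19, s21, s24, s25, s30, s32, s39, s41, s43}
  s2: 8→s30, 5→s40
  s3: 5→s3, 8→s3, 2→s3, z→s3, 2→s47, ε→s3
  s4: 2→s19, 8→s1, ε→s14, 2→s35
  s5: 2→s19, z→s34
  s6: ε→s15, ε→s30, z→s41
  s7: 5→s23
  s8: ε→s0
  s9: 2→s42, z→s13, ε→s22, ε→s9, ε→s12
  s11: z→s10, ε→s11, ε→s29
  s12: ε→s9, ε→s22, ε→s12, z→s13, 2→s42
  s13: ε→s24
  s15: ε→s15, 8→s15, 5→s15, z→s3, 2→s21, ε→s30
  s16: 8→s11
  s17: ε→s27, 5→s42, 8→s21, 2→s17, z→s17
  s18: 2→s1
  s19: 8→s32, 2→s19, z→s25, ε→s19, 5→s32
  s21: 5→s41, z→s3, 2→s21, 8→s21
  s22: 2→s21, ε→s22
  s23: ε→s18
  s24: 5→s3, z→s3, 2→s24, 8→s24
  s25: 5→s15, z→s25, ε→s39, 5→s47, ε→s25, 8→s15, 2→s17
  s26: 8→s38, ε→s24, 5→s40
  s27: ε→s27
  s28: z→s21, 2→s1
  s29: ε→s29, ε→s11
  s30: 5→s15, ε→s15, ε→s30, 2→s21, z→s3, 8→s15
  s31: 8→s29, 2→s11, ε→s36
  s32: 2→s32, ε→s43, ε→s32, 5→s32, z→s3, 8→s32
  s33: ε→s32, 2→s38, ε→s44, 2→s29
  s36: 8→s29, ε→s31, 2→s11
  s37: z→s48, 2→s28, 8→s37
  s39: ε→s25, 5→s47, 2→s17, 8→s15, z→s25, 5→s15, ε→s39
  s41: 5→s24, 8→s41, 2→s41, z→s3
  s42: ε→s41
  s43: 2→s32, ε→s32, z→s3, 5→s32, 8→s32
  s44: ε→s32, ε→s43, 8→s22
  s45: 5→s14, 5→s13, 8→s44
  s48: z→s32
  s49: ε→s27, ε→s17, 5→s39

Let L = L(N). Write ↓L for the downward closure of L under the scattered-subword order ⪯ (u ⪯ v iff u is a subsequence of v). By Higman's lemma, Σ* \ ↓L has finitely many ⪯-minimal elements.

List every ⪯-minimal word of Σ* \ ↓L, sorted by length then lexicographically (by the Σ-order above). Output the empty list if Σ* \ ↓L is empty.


|Q|=50, |F|=11, |δ|=129 (42 ε).
min D↑ (9 st, q0=0, F={3}): 0:8→1,5→1,z→2,2→0 1:8→1,5→1,z→3,2→1 2:8→4,5→4,z→2,2→5 3:8→3,5→3,z→3,2→3 4:8→4,5→4,z→3,2→6 5:8→6,5→7,z→5,2→5 6:8→6,5→7,z→3,2→6 7:8→7,5→8,z→3,2→7 8:8→8,5→3,z→3,2→8 (ε-aug+det+¬).
'8z': |S_i|=[15, 9, 2] end={s3,s47} ∉↓L; 2/2 single-dels accept.
'5z': N↓-sim [15, 10, 2] end={s3,s47} ∉↓L; 2/2 deletions ∈↓L.
'z2555': |S_i|=[15, 12, 8, 5, 3, 2] end={s3,s47} ∉↓L; 5/5 deletions ∈↓L.
3 minimals (antichain).

A = [8z, 5z, z2555].


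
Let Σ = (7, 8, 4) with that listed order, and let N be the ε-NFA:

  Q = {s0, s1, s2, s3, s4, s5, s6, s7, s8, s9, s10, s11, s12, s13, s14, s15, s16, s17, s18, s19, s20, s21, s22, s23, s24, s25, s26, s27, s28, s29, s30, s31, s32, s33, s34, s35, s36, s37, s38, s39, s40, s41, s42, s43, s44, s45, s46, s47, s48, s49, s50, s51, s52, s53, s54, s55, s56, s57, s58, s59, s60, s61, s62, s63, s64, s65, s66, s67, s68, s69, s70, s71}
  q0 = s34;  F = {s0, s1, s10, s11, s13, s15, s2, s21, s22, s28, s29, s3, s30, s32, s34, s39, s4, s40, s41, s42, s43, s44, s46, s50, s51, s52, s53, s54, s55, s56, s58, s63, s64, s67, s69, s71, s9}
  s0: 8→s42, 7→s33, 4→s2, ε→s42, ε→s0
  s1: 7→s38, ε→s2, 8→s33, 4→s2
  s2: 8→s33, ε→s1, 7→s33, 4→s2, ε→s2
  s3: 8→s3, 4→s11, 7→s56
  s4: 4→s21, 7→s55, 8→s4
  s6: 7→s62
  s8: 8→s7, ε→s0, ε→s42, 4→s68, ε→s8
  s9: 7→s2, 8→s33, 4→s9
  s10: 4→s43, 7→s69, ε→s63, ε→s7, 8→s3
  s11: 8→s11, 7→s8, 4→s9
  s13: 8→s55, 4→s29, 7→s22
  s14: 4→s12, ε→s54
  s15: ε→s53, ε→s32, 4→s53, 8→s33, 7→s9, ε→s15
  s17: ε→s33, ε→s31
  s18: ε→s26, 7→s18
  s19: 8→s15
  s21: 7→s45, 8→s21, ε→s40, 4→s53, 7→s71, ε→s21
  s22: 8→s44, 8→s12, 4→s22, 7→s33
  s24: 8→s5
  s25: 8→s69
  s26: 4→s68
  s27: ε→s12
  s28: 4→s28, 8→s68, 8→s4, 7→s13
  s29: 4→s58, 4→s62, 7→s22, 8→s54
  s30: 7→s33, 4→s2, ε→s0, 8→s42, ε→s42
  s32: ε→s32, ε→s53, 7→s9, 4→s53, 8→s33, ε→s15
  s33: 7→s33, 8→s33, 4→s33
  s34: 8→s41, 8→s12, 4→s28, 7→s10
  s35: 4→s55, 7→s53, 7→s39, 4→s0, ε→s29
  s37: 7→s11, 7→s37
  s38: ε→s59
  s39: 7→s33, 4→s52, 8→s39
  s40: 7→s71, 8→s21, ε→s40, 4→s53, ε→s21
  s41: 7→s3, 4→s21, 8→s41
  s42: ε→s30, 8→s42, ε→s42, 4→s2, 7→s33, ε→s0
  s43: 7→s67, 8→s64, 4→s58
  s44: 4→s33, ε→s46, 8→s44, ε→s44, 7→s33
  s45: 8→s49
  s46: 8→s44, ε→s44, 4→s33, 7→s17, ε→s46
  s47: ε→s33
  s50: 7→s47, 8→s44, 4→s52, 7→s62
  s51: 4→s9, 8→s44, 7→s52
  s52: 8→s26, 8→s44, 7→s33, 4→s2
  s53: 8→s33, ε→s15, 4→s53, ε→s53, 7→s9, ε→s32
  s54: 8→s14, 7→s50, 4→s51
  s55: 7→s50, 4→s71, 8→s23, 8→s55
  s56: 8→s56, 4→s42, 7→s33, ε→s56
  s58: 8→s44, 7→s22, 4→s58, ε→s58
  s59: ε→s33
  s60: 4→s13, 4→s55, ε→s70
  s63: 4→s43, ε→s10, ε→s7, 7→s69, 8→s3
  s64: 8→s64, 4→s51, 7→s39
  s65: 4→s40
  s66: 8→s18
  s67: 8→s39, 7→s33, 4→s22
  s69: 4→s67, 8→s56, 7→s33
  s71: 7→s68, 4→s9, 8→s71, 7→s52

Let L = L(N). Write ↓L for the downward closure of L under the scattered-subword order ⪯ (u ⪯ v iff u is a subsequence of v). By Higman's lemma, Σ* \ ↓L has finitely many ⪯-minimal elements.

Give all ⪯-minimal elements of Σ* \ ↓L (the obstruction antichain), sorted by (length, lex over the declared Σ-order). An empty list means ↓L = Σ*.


|Q|=72, |F|=37, |δ|=189 (46 ε).
min D↑ (30 st, q0=0, F={10}): 0:7→1,8→2,4→3 1:7→4,8→5,4→6 2:7→5,8→2,4→7 3:7→8,8→9,4→3 4:7→10,8→11,4→12 5:7→11,8→5,4→13 6:7→12,8→14,4→15 7:7→16,8→7,4→17 8:7→18,8→19,4→20 9:7→19,8→9,4→7 10:7→10,8→10,4→10 11:7→10,8→11,4→21 12:7→10,8→22,4→18 13:7→21,8→13,4→23 14:7→22,8→14,4→24 15:7→18,8→25,4→15 16:7→26,8→16,4→23 17:7→23,8→10,4→17 18:7→10,8→25,4→18 19:7→27,8→19,4→16 20:7→18,8→28,4→15 21:7→10,8→21,4→29 22:7→10,8→22,4→26 23:7→29,8→10,4→23 24:7→26,8→25,4→23 25:7→10,8→25,4→10 26:7→10,8→25,4→29 27:7→10,8→25,4→26 28:7→27,8→28,4→24 29:7→10,8→10,4→29 (ε-aug+det+¬).
'777': |S_i|=[53, 44, 26, 7] end={s17,s31,s33,s38,s47,s59,s62} rej; 3/3 del acc.
'8448': N↓-sim [53, 42, 29, 10, 1] end={s33} — reject; 4/4 del acc.
'74487': N↓-sim [53, 44, 34, 18, 8, 3] end={s17,s31,s33} rej; 5/5 del acc.
'74484': run [53, 44, 34, 18, 8, 2] end={s33,s68} ∉↓L; 5/5 del acc.
'47784': N↓-sim [53, 46, 36, 17, 8, 2] end={s33,s68} ∉↓L; 5/5 deletions ∈↓L.
5 words, ⪯-incomp.

Antichain: [777, 8448, 74487, 74484, 47784].
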